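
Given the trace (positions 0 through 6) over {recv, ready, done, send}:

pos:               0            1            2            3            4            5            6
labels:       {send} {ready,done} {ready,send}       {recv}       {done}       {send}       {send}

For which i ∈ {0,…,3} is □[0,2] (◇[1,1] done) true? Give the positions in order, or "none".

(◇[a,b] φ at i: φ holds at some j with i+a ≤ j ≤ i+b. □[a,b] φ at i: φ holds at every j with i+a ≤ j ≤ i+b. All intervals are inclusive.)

none

Evaluate at each i in [0,3]:
  i=0: ✗ (fails at j=1)
  i=1: ✗ (fails at j=1)
  i=2: ✗ (fails at j=2)
  i=3: ✗ (fails at j=4)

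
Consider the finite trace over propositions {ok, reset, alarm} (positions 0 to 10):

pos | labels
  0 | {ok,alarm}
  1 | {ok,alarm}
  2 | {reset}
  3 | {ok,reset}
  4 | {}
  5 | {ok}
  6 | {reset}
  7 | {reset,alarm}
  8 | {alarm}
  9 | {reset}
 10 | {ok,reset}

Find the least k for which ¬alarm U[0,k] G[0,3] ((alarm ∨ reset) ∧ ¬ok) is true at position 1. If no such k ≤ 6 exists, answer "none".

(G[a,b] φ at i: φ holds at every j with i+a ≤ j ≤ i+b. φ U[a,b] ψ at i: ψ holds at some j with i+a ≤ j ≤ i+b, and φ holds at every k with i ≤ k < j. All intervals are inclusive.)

Need earliest j ≥ 1 with G[0,3] ((alarm ∨ reset) ∧ ¬ok), and ¬alarm at every k in [1,j-1].
  j=1: rhs fails.
  j=2: rhs fails.
  j=3: rhs fails.
  j=4: rhs fails.
  j=5: rhs fails.
  j=6: rhs holds but lhs fails at k=1.
  j=7: rhs fails.
No witness within the range → none.

none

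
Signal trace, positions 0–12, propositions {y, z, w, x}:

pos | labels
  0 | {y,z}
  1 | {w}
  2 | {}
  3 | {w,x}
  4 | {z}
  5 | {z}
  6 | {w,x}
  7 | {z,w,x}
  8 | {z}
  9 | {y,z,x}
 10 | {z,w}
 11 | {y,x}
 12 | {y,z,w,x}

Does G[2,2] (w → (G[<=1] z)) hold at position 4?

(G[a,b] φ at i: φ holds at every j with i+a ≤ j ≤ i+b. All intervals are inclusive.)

Check (w → (G[<=1] z)) at every j in [6,6]:
  j=6: antecedent true; consequent fails at 6 → ✗
Fails at j=6 → formula fails.

Does not hold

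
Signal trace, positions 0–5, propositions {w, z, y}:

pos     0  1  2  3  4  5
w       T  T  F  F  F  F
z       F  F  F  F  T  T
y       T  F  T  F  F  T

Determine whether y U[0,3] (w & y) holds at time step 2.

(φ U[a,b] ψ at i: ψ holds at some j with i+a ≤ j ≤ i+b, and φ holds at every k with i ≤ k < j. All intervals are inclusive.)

Need some j in [2,5] with (w & y), and y at every k in [2,j-1].
  j=2: (w & y) false.
  j=3: (w & y) false.
  j=4: (w & y) false.
  j=5: (w & y) false.
No j in the window works → until fails.

False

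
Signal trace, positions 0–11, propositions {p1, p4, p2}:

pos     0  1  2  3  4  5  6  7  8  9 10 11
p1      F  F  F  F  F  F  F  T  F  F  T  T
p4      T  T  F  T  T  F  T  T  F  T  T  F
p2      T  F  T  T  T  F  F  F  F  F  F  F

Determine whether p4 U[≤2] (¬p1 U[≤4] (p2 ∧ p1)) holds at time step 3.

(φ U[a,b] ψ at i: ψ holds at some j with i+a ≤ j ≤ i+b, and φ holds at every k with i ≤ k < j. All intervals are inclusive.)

Does not hold

Need some j in [3,5] with (¬p1 U[≤4] (p2 ∧ p1)), and p4 at every k in [3,j-1].
  j=3: (¬p1 U[≤4] (p2 ∧ p1)) — fails.
  j=4: (¬p1 U[≤4] (p2 ∧ p1)) — fails.
  j=5: (¬p1 U[≤4] (p2 ∧ p1)) — fails.
No j in the window works → until fails.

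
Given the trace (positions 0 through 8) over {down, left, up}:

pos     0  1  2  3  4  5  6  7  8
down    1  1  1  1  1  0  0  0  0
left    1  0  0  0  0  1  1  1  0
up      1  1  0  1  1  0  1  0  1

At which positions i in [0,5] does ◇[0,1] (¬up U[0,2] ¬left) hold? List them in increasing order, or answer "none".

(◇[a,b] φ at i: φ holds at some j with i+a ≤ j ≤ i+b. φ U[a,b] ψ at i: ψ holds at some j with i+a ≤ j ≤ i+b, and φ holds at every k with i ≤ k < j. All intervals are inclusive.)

Evaluate at each i in [0,5]:
  i=0: ✓ (witness j=1)
  i=1: ✓ (witness j=1)
  i=2: ✓ (witness j=2)
  i=3: ✓ (witness j=3)
  i=4: ✓ (witness j=4)
  i=5: ✗ (none in [5,6])

0, 1, 2, 3, 4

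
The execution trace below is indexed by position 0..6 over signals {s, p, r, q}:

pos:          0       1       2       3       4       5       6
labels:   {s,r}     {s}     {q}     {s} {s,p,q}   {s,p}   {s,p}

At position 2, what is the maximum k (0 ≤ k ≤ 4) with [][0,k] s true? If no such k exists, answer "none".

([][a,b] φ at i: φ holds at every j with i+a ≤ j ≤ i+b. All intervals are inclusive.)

none

s must hold from j=2 onward; find where it first fails.
  j=2: fails → no k works.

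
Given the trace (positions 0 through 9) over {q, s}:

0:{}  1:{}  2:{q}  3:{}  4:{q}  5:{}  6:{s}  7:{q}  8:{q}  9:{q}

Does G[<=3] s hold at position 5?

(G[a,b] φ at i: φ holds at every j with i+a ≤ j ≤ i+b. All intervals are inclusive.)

Check s at every j in [5,8]:
  j=5: false
  j=6: true
  j=7: false
  j=8: false
Fails at j=5 → formula fails.

No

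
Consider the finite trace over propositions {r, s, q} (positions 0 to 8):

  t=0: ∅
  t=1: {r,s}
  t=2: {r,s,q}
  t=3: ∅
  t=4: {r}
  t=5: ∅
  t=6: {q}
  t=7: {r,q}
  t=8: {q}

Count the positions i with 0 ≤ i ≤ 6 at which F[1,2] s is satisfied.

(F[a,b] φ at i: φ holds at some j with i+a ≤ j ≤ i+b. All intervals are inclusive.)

2

Evaluate at each i in [0,6]:
  i=0: ✓ (witness j=1)
  i=1: ✓ (witness j=2)
  i=2: ✗ (none in [3,4])
  i=3: ✗ (none in [4,5])
  i=4: ✗ (none in [5,6])
  i=5: ✗ (none in [6,7])
  i=6: ✗ (none in [7,8])
Positions where it holds: {0, 1} → 2.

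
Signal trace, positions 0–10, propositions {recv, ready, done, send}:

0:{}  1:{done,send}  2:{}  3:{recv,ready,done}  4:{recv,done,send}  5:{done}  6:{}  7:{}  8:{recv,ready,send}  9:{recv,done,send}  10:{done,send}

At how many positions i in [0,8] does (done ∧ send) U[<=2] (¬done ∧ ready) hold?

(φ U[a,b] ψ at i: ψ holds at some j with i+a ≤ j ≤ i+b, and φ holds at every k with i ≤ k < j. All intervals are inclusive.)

1

Evaluate at each i in [0,8]:
  i=0: ✗ (no rhs in [0,2])
  i=1: ✗ (no rhs in [1,3])
  i=2: ✗ (no rhs in [2,4])
  i=3: ✗ (no rhs in [3,5])
  i=4: ✗ (no rhs in [4,6])
  i=5: ✗ (no rhs in [5,7])
  i=6: ✗ (lhs fails at k=6 before rhs at j=8)
  i=7: ✗ (lhs fails at k=7 before rhs at j=8)
  i=8: ✓ (rhs at j=8)
Positions where it holds: {8} → 1.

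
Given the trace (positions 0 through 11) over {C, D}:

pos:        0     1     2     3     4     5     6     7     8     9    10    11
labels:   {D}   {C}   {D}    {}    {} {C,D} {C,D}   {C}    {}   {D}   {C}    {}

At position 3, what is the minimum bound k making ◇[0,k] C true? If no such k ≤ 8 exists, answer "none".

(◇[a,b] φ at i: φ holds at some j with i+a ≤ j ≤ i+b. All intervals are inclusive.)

Scan j = 3,4,… for C:
  j=3: fails
  j=4: fails
  j=5: holds
First hit at j=5, so smallest k = 5-3 = 2.

2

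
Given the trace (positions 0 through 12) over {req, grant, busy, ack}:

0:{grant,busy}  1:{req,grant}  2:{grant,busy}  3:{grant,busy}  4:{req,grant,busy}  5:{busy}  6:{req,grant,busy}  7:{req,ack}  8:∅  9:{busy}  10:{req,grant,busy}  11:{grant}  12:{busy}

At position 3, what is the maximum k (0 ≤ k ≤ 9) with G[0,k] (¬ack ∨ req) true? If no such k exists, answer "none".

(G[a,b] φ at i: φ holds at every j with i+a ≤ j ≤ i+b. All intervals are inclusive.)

9

(¬ack ∨ req) must hold from j=3 onward; find where it first fails.
  j=3: holds
  j=4: holds
  j=5: holds
  j=6: holds
  j=7: holds
  j=8: holds
  j=9: holds
  j=10: holds
  j=11: holds
  j=12: holds
Holds through j=12; largest k = 9.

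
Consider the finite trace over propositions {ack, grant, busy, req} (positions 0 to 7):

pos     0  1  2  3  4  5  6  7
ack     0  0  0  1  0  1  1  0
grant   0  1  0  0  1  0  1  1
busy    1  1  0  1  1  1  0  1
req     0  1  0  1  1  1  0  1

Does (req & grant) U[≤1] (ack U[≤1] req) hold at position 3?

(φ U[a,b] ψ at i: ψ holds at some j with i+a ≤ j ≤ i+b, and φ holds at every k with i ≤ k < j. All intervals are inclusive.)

Need some j in [3,4] with (ack U[≤1] req), and (req & grant) at every k in [3,j-1].
  j=3: (ack U[≤1] req) holds; no prefix to check → satisfied.

True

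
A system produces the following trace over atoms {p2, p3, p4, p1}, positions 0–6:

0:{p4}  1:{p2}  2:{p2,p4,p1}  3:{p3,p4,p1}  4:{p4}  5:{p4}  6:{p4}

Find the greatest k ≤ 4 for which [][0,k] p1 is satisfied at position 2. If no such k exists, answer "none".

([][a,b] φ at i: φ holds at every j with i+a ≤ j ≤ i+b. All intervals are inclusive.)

p1 must hold from j=2 onward; find where it first fails.
  j=2: holds
  j=3: holds
  j=4: fails
Holds on [2,3], so largest k = 1.

1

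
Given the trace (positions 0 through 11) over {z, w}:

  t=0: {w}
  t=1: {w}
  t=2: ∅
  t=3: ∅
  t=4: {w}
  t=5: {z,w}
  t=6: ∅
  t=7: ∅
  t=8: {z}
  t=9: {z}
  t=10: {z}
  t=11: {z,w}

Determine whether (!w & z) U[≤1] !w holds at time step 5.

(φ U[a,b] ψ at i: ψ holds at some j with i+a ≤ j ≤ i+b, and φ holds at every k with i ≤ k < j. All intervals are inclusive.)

No

Need some j in [5,6] with !w, and (!w & z) at every k in [5,j-1].
  j=5: !w false.
  j=6: !w holds, but (!w & z) fails at k=5 → not this j.
No j in the window works → until fails.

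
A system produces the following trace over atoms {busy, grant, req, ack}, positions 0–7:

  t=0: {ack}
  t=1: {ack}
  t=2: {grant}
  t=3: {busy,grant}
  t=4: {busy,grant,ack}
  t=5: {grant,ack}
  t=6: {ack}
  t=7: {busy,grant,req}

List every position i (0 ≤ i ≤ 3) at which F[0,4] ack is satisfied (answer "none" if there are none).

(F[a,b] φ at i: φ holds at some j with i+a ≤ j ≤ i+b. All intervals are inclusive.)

Evaluate at each i in [0,3]:
  i=0: ✓ (witness j=0)
  i=1: ✓ (witness j=1)
  i=2: ✓ (witness j=4)
  i=3: ✓ (witness j=4)

0, 1, 2, 3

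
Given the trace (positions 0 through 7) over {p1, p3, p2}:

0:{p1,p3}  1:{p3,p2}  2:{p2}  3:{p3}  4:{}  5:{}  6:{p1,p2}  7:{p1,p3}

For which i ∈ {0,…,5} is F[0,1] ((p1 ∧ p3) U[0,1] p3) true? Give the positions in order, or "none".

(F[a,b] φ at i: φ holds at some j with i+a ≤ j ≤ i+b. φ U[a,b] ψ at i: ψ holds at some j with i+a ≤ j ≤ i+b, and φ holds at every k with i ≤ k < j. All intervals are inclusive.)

Evaluate at each i in [0,5]:
  i=0: ✓ (witness j=0)
  i=1: ✓ (witness j=1)
  i=2: ✓ (witness j=3)
  i=3: ✓ (witness j=3)
  i=4: ✗ (none in [4,5])
  i=5: ✗ (none in [5,6])

0, 1, 2, 3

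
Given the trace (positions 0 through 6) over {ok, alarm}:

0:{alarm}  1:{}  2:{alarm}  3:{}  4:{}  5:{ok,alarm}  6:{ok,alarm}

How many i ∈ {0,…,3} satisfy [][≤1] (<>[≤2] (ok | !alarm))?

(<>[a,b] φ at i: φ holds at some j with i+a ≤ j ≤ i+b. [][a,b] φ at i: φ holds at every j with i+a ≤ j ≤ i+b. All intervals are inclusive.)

4

Evaluate at each i in [0,3]:
  i=0: ✓ (all of [0,1])
  i=1: ✓ (all of [1,2])
  i=2: ✓ (all of [2,3])
  i=3: ✓ (all of [3,4])
Positions where it holds: {0, 1, 2, 3} → 4.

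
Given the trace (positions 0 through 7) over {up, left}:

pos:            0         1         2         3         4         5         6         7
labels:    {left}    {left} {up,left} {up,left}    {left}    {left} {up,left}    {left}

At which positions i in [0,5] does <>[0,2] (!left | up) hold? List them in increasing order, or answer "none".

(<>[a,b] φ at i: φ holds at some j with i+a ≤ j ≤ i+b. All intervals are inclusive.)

Evaluate at each i in [0,5]:
  i=0: ✓ (witness j=2)
  i=1: ✓ (witness j=2)
  i=2: ✓ (witness j=2)
  i=3: ✓ (witness j=3)
  i=4: ✓ (witness j=6)
  i=5: ✓ (witness j=6)

0, 1, 2, 3, 4, 5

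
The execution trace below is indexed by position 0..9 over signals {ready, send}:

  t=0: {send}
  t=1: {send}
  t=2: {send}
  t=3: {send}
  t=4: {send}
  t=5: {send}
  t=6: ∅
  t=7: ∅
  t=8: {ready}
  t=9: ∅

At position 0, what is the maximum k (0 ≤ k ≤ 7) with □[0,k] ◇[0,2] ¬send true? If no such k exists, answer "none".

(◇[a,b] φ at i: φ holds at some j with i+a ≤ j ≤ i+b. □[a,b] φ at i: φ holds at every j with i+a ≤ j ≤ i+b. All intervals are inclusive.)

◇[0,2] ¬send must hold from j=0 onward; find where it first fails.
  j=0: fails → no k works.

none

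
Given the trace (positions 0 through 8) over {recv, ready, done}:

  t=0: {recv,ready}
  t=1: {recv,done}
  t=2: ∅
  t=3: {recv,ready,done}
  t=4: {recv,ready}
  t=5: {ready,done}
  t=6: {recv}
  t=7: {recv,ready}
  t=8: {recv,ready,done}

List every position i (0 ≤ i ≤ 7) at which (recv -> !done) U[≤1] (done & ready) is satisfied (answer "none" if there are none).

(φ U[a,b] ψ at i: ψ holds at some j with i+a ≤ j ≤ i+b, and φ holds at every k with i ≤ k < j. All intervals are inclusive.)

2, 3, 4, 5, 7

Evaluate at each i in [0,7]:
  i=0: ✗ (no rhs in [0,1])
  i=1: ✗ (no rhs in [1,2])
  i=2: ✓ (rhs at j=3; lhs holds on [2,2])
  i=3: ✓ (rhs at j=3)
  i=4: ✓ (rhs at j=5; lhs holds on [4,4])
  i=5: ✓ (rhs at j=5)
  i=6: ✗ (no rhs in [6,7])
  i=7: ✓ (rhs at j=8; lhs holds on [7,7])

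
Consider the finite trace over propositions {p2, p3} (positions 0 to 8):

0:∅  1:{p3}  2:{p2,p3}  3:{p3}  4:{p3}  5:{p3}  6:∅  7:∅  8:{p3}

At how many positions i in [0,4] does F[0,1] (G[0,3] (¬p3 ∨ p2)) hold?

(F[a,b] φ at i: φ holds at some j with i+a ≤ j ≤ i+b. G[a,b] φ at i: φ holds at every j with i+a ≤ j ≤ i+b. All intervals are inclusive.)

Evaluate at each i in [0,4]:
  i=0: ✗ (none in [0,1])
  i=1: ✗ (none in [1,2])
  i=2: ✗ (none in [2,3])
  i=3: ✗ (none in [3,4])
  i=4: ✗ (none in [4,5])
Positions where it holds: {} → 0.

0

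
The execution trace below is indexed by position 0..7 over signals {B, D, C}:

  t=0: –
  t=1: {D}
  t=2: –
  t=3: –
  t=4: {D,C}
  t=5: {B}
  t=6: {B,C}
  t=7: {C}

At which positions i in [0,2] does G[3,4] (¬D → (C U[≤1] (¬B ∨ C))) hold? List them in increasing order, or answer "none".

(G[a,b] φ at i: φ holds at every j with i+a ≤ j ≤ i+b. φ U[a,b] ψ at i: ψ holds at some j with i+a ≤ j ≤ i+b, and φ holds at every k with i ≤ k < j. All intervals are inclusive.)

Evaluate at each i in [0,2]:
  i=0: ✓ (all of [3,4])
  i=1: ✗ (fails at j=5)
  i=2: ✗ (fails at j=5)

0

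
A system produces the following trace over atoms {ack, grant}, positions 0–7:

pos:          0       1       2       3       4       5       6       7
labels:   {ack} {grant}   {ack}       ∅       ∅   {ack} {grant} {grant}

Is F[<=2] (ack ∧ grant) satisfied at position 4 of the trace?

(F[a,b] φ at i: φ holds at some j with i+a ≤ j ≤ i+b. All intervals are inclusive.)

No

Check (ack ∧ grant) at each j in [4,6]:
  j=4: false
  j=5: false
  j=6: false
No position in the window satisfies it → formula fails.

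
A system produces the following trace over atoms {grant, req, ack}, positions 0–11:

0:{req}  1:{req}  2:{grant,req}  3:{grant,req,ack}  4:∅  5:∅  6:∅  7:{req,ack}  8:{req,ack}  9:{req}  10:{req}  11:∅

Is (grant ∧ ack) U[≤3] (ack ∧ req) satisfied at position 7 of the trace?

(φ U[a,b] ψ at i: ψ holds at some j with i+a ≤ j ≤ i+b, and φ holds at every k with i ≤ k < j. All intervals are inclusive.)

Need some j in [7,10] with (ack ∧ req), and (grant ∧ ack) at every k in [7,j-1].
  j=7: (ack ∧ req) holds; no prefix to check → satisfied.

Holds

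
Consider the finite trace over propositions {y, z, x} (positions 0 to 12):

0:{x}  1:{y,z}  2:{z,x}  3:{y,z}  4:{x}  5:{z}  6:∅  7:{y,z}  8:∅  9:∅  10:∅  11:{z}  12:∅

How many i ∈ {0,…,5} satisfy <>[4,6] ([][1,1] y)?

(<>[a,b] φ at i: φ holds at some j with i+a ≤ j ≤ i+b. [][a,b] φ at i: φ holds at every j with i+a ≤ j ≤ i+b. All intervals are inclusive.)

Evaluate at each i in [0,5]:
  i=0: ✓ (witness j=6)
  i=1: ✓ (witness j=6)
  i=2: ✓ (witness j=6)
  i=3: ✗ (none in [7,9])
  i=4: ✗ (none in [8,10])
  i=5: ✗ (none in [9,11])
Positions where it holds: {0, 1, 2} → 3.

3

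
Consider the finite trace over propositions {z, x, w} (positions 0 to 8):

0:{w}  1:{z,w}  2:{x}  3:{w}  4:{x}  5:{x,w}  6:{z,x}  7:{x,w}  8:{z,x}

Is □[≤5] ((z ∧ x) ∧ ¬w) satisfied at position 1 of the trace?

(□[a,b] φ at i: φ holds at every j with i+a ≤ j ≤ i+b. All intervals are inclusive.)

No

Check ((z ∧ x) ∧ ¬w) at every j in [1,6]:
  j=1: false
  j=2: false
  j=3: false
  j=4: false
  j=5: false
  j=6: true
Fails at j=1 → formula fails.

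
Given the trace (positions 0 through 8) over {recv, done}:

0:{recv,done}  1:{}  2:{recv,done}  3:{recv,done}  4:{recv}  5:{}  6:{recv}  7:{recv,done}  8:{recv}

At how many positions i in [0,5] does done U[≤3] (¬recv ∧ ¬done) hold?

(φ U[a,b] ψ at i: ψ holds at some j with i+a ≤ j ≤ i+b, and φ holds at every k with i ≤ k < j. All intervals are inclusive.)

3

Evaluate at each i in [0,5]:
  i=0: ✓ (rhs at j=1; lhs holds on [0,0])
  i=1: ✓ (rhs at j=1)
  i=2: ✗ (lhs fails at k=4 before rhs at j=5)
  i=3: ✗ (lhs fails at k=4 before rhs at j=5)
  i=4: ✗ (lhs fails at k=4 before rhs at j=5)
  i=5: ✓ (rhs at j=5)
Positions where it holds: {0, 1, 5} → 3.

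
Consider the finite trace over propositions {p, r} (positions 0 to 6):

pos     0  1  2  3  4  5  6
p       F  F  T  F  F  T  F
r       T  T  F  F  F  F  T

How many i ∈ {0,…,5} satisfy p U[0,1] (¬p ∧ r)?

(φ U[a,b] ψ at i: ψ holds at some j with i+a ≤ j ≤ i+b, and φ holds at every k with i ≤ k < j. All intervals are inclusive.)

Evaluate at each i in [0,5]:
  i=0: ✓ (rhs at j=0)
  i=1: ✓ (rhs at j=1)
  i=2: ✗ (no rhs in [2,3])
  i=3: ✗ (no rhs in [3,4])
  i=4: ✗ (no rhs in [4,5])
  i=5: ✓ (rhs at j=6; lhs holds on [5,5])
Positions where it holds: {0, 1, 5} → 3.

3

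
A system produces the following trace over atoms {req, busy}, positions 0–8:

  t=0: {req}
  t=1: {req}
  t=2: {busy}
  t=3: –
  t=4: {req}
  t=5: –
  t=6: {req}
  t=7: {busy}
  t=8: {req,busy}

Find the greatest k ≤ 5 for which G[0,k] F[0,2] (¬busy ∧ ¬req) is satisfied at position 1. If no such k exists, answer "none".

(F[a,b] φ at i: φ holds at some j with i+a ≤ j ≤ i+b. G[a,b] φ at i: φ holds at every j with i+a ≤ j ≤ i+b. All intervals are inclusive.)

F[0,2] (¬busy ∧ ¬req) must hold from j=1 onward; find where it first fails.
  j=1: holds
  j=2: holds
  j=3: holds
  j=4: holds
  j=5: holds
  j=6: fails
Holds on [1,5], so largest k = 4.

4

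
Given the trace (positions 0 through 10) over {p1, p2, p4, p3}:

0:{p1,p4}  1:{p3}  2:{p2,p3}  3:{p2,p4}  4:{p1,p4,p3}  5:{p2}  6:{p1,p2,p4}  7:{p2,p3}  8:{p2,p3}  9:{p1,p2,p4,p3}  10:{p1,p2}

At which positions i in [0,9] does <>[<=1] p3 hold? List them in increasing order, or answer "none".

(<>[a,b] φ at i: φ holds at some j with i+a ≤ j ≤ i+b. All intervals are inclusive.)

0, 1, 2, 3, 4, 6, 7, 8, 9

Evaluate at each i in [0,9]:
  i=0: ✓ (witness j=1)
  i=1: ✓ (witness j=1)
  i=2: ✓ (witness j=2)
  i=3: ✓ (witness j=4)
  i=4: ✓ (witness j=4)
  i=5: ✗ (none in [5,6])
  i=6: ✓ (witness j=7)
  i=7: ✓ (witness j=7)
  i=8: ✓ (witness j=8)
  i=9: ✓ (witness j=9)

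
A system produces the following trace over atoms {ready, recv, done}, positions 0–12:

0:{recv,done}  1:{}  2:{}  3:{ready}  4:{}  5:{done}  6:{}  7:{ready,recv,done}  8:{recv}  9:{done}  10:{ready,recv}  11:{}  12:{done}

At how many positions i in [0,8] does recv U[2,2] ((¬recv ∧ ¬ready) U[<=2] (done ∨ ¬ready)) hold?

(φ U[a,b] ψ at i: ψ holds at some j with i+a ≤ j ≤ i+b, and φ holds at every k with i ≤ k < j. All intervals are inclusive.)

1

Evaluate at each i in [0,8]:
  i=0: ✗ (lhs fails at k=1 before rhs at j=2)
  i=1: ✗ (no rhs in [3,3])
  i=2: ✗ (lhs fails at k=2 before rhs at j=4)
  i=3: ✗ (lhs fails at k=3 before rhs at j=5)
  i=4: ✗ (lhs fails at k=4 before rhs at j=6)
  i=5: ✗ (lhs fails at k=5 before rhs at j=7)
  i=6: ✗ (lhs fails at k=6 before rhs at j=8)
  i=7: ✓ (rhs at j=9; lhs holds on [7,8])
  i=8: ✗ (no rhs in [10,10])
Positions where it holds: {7} → 1.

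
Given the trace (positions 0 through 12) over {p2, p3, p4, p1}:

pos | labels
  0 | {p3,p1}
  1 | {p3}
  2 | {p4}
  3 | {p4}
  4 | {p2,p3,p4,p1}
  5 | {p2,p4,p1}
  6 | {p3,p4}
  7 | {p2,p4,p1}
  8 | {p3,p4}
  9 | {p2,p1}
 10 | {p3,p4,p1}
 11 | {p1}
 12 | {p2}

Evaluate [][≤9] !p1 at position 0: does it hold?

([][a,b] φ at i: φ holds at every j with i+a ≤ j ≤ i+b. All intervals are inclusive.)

Does not hold

Check !p1 at every j in [0,9]:
  j=0: false
  j=1: true
  j=2: true
  j=3: true
  j=4: false
  j=5: false
  j=6: true
  j=7: false
  j=8: true
  j=9: false
Fails at j=0 → formula fails.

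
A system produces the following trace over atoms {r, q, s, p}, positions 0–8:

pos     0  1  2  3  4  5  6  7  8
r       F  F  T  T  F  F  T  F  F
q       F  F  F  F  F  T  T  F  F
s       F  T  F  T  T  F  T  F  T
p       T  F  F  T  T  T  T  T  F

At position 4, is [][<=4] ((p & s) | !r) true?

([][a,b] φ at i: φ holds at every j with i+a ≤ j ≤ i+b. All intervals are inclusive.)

Holds

Check ((p & s) | !r) at every j in [4,8]:
  j=4: true
  j=5: true
  j=6: true
  j=7: true
  j=8: true
All positions satisfy it → formula holds.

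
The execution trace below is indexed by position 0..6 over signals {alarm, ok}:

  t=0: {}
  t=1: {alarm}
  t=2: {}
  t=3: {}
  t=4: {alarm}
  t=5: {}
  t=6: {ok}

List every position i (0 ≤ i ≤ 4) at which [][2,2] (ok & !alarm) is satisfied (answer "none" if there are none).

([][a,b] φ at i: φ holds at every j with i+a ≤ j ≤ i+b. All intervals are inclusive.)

4

Evaluate at each i in [0,4]:
  i=0: ✗ (fails at j=2)
  i=1: ✗ (fails at j=3)
  i=2: ✗ (fails at j=4)
  i=3: ✗ (fails at j=5)
  i=4: ✓ (all of [6,6])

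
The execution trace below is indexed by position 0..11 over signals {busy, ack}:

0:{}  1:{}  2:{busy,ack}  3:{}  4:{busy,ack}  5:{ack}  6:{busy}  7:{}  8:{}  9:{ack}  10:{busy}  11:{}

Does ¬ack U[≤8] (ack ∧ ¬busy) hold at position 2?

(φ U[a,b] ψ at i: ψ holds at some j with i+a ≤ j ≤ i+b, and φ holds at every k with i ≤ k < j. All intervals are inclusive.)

No

Need some j in [2,10] with (ack ∧ ¬busy), and ¬ack at every k in [2,j-1].
  j=2: (ack ∧ ¬busy) false.
  j=3: (ack ∧ ¬busy) false.
  j=4: (ack ∧ ¬busy) false.
  j=5: (ack ∧ ¬busy) holds, but ¬ack fails at k=2 → not this j.
  j=6: (ack ∧ ¬busy) false.
  j=7: (ack ∧ ¬busy) false.
  j=8: (ack ∧ ¬busy) false.
  j=9: (ack ∧ ¬busy) holds, but ¬ack fails at k=2 → not this j.
  j=10: (ack ∧ ¬busy) false.
No j in the window works → until fails.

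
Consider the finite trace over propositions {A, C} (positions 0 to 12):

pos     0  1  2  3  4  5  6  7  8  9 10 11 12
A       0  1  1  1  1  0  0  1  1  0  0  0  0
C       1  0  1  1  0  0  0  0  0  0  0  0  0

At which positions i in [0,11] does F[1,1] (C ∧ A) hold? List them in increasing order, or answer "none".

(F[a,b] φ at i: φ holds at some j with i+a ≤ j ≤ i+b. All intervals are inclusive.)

1, 2

Evaluate at each i in [0,11]:
  i=0: ✗ (none in [1,1])
  i=1: ✓ (witness j=2)
  i=2: ✓ (witness j=3)
  i=3: ✗ (none in [4,4])
  i=4: ✗ (none in [5,5])
  i=5: ✗ (none in [6,6])
  i=6: ✗ (none in [7,7])
  i=7: ✗ (none in [8,8])
  i=8: ✗ (none in [9,9])
  i=9: ✗ (none in [10,10])
  i=10: ✗ (none in [11,11])
  i=11: ✗ (none in [12,12])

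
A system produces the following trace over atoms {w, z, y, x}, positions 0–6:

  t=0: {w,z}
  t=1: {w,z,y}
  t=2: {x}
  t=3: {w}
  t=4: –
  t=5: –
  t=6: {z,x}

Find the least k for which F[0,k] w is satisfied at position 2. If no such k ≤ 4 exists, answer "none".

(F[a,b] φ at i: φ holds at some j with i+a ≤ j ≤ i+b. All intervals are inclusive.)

1

Scan j = 2,3,… for w:
  j=2: fails
  j=3: holds
First hit at j=3, so smallest k = 3-2 = 1.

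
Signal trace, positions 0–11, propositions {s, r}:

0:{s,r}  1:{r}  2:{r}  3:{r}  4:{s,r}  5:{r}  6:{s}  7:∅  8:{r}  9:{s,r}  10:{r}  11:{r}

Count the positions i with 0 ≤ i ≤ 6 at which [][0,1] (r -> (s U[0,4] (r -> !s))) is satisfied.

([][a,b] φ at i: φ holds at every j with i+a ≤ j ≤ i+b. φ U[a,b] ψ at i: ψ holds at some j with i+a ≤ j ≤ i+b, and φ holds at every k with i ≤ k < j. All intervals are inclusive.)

Evaluate at each i in [0,6]:
  i=0: ✓ (all of [0,1])
  i=1: ✓ (all of [1,2])
  i=2: ✓ (all of [2,3])
  i=3: ✓ (all of [3,4])
  i=4: ✓ (all of [4,5])
  i=5: ✓ (all of [5,6])
  i=6: ✓ (all of [6,7])
Positions where it holds: {0, 1, 2, 3, 4, 5, 6} → 7.

7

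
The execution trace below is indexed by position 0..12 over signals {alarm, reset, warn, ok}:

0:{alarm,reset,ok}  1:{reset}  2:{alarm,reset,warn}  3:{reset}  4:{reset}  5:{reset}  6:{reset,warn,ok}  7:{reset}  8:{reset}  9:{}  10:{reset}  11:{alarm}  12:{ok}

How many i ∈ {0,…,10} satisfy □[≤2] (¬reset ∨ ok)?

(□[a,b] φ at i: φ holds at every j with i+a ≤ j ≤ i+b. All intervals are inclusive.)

0

Evaluate at each i in [0,10]:
  i=0: ✗ (fails at j=1)
  i=1: ✗ (fails at j=1)
  i=2: ✗ (fails at j=2)
  i=3: ✗ (fails at j=3)
  i=4: ✗ (fails at j=4)
  i=5: ✗ (fails at j=5)
  i=6: ✗ (fails at j=7)
  i=7: ✗ (fails at j=7)
  i=8: ✗ (fails at j=8)
  i=9: ✗ (fails at j=10)
  i=10: ✗ (fails at j=10)
Positions where it holds: {} → 0.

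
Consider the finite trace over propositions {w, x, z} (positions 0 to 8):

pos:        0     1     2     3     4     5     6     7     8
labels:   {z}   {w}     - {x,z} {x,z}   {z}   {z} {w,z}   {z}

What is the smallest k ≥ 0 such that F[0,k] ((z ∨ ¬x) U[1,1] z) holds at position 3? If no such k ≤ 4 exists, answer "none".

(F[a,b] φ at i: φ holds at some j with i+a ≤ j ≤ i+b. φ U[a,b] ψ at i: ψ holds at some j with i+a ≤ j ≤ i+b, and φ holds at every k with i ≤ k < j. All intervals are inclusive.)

0

Scan j = 3,4,… for ((z ∨ ¬x) U[1,1] z):
  j=3: holds
First hit at j=3, so smallest k = 3-3 = 0.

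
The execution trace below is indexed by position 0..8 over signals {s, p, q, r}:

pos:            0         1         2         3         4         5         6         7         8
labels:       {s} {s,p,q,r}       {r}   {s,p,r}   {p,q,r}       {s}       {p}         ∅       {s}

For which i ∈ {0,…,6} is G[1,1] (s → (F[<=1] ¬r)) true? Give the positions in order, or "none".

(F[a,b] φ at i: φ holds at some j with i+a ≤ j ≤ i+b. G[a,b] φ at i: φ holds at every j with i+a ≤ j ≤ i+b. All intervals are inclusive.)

Evaluate at each i in [0,6]:
  i=0: ✗ (fails at j=1)
  i=1: ✓ (all of [2,2])
  i=2: ✗ (fails at j=3)
  i=3: ✓ (all of [4,4])
  i=4: ✓ (all of [5,5])
  i=5: ✓ (all of [6,6])
  i=6: ✓ (all of [7,7])

1, 3, 4, 5, 6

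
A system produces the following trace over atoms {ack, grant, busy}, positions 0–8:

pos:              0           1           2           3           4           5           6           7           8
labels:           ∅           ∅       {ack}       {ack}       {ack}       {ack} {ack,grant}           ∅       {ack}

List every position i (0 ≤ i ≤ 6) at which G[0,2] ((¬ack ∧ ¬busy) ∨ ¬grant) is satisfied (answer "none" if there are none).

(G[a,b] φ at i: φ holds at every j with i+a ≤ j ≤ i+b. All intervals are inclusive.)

0, 1, 2, 3

Evaluate at each i in [0,6]:
  i=0: ✓ (all of [0,2])
  i=1: ✓ (all of [1,3])
  i=2: ✓ (all of [2,4])
  i=3: ✓ (all of [3,5])
  i=4: ✗ (fails at j=6)
  i=5: ✗ (fails at j=6)
  i=6: ✗ (fails at j=6)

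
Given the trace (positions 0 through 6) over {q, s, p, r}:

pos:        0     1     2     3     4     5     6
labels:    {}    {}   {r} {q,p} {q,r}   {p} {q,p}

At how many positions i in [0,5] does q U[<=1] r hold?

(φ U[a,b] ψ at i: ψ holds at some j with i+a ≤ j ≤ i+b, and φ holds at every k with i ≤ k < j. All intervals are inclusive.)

Evaluate at each i in [0,5]:
  i=0: ✗ (no rhs in [0,1])
  i=1: ✗ (lhs fails at k=1 before rhs at j=2)
  i=2: ✓ (rhs at j=2)
  i=3: ✓ (rhs at j=4; lhs holds on [3,3])
  i=4: ✓ (rhs at j=4)
  i=5: ✗ (no rhs in [5,6])
Positions where it holds: {2, 3, 4} → 3.

3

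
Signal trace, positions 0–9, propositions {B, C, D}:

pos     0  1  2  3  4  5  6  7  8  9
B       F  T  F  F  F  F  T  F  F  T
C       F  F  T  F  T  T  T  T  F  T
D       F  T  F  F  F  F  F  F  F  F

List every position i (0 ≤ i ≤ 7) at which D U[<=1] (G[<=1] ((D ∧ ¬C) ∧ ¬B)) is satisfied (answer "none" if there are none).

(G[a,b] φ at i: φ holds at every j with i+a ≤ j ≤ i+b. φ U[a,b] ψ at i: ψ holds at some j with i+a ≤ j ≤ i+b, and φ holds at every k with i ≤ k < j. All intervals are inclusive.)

none

Evaluate at each i in [0,7]:
  i=0: ✗ (no rhs in [0,1])
  i=1: ✗ (no rhs in [1,2])
  i=2: ✗ (no rhs in [2,3])
  i=3: ✗ (no rhs in [3,4])
  i=4: ✗ (no rhs in [4,5])
  i=5: ✗ (no rhs in [5,6])
  i=6: ✗ (no rhs in [6,7])
  i=7: ✗ (no rhs in [7,8])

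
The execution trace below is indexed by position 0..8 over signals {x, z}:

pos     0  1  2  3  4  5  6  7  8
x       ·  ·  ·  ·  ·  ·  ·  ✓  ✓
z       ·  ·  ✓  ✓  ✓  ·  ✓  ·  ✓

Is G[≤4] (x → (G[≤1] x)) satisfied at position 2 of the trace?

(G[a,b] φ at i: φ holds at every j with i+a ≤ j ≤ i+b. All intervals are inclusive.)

True

Check (x → (G[≤1] x)) at every j in [2,6]:
  j=2: antecedent false → ✓
  j=3: antecedent false → ✓
  j=4: antecedent false → ✓
  j=5: antecedent false → ✓
  j=6: antecedent false → ✓
All positions satisfy it → formula holds.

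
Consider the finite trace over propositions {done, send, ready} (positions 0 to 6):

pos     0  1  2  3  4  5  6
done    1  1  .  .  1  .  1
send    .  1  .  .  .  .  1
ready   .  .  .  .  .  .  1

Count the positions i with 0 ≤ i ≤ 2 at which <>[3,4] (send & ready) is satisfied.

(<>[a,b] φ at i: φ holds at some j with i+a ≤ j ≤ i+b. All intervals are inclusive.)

1

Evaluate at each i in [0,2]:
  i=0: ✗ (none in [3,4])
  i=1: ✗ (none in [4,5])
  i=2: ✓ (witness j=6)
Positions where it holds: {2} → 1.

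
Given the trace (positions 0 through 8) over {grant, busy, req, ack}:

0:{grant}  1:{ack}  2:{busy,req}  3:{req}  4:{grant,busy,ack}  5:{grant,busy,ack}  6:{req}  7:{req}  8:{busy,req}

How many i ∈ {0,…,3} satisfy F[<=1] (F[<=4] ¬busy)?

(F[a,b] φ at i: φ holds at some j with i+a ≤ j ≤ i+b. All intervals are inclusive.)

4

Evaluate at each i in [0,3]:
  i=0: ✓ (witness j=0)
  i=1: ✓ (witness j=1)
  i=2: ✓ (witness j=2)
  i=3: ✓ (witness j=3)
Positions where it holds: {0, 1, 2, 3} → 4.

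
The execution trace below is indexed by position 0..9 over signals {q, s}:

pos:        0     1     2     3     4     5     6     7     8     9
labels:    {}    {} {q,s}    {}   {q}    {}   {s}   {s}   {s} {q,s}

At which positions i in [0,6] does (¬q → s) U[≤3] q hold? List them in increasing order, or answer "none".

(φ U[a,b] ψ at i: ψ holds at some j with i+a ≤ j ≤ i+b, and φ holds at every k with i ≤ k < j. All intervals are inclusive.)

2, 4, 6

Evaluate at each i in [0,6]:
  i=0: ✗ (lhs fails at k=0 before rhs at j=2)
  i=1: ✗ (lhs fails at k=1 before rhs at j=2)
  i=2: ✓ (rhs at j=2)
  i=3: ✗ (lhs fails at k=3 before rhs at j=4)
  i=4: ✓ (rhs at j=4)
  i=5: ✗ (no rhs in [5,8])
  i=6: ✓ (rhs at j=9; lhs holds on [6,8])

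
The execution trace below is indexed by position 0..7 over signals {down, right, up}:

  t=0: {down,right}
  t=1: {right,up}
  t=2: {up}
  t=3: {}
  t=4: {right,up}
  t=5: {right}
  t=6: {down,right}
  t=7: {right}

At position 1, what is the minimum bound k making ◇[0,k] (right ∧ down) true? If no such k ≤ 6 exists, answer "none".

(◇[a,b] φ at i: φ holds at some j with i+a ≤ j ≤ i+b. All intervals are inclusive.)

Scan j = 1,2,… for (right ∧ down):
  j=1: fails
  j=2: fails
  j=3: fails
  j=4: fails
  j=5: fails
  j=6: holds
First hit at j=6, so smallest k = 6-1 = 5.

5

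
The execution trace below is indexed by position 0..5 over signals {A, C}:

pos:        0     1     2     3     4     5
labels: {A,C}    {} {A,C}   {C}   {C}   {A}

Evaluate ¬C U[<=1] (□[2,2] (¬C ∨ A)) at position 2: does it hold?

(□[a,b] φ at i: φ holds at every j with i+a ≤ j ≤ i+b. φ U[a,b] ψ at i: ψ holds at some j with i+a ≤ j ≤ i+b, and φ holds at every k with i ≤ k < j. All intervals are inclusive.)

Does not hold

Need some j in [2,3] with □[2,2] (¬C ∨ A), and ¬C at every k in [2,j-1].
  j=2: □[2,2] (¬C ∨ A) — fails at 4.
  j=3: □[2,2] (¬C ∨ A) holds, but ¬C fails at k=2 → not this j.
No j in the window works → until fails.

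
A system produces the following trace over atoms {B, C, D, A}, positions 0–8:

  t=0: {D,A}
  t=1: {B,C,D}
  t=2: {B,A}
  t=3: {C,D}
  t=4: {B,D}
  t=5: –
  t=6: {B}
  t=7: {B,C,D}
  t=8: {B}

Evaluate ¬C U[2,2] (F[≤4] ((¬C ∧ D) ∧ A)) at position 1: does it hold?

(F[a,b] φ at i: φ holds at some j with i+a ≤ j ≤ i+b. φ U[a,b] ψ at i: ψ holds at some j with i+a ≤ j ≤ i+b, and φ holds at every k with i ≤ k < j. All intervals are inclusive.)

Need some j in [3,3] with F[≤4] ((¬C ∧ D) ∧ A), and ¬C at every k in [1,j-1].
  j=3: F[≤4] ((¬C ∧ D) ∧ A) — fails (none in [3,7]).
No j in the window works → until fails.

False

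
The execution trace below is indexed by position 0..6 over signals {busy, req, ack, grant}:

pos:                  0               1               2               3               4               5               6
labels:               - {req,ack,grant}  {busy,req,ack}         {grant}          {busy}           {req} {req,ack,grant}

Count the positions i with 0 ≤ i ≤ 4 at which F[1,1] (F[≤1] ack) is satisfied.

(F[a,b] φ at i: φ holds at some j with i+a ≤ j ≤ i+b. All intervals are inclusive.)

Evaluate at each i in [0,4]:
  i=0: ✓ (witness j=1)
  i=1: ✓ (witness j=2)
  i=2: ✗ (none in [3,3])
  i=3: ✗ (none in [4,4])
  i=4: ✓ (witness j=5)
Positions where it holds: {0, 1, 4} → 3.

3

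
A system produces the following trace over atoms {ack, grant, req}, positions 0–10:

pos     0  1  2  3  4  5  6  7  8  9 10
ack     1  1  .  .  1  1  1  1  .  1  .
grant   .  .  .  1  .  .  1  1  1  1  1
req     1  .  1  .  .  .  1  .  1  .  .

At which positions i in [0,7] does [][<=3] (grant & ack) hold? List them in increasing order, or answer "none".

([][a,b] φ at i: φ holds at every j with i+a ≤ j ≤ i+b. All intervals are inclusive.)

none

Evaluate at each i in [0,7]:
  i=0: ✗ (fails at j=0)
  i=1: ✗ (fails at j=1)
  i=2: ✗ (fails at j=2)
  i=3: ✗ (fails at j=3)
  i=4: ✗ (fails at j=4)
  i=5: ✗ (fails at j=5)
  i=6: ✗ (fails at j=8)
  i=7: ✗ (fails at j=8)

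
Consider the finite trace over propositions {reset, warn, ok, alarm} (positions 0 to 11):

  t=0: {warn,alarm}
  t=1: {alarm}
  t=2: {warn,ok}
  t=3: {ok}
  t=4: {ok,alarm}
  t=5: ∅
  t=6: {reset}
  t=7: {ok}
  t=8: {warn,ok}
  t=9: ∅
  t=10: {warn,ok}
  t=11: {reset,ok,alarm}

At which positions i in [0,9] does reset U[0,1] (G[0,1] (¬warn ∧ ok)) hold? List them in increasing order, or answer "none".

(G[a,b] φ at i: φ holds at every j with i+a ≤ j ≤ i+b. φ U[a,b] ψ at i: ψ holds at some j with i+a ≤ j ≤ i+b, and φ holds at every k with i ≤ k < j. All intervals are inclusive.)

Evaluate at each i in [0,9]:
  i=0: ✗ (no rhs in [0,1])
  i=1: ✗ (no rhs in [1,2])
  i=2: ✗ (lhs fails at k=2 before rhs at j=3)
  i=3: ✓ (rhs at j=3)
  i=4: ✗ (no rhs in [4,5])
  i=5: ✗ (no rhs in [5,6])
  i=6: ✗ (no rhs in [6,7])
  i=7: ✗ (no rhs in [7,8])
  i=8: ✗ (no rhs in [8,9])
  i=9: ✗ (no rhs in [9,10])

3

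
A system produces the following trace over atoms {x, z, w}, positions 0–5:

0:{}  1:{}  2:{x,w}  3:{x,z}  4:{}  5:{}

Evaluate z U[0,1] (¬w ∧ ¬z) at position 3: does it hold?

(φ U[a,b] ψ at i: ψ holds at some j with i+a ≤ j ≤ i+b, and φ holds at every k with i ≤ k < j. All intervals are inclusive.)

Need some j in [3,4] with (¬w ∧ ¬z), and z at every k in [3,j-1].
  j=3: (¬w ∧ ¬z) false.
  j=4: (¬w ∧ ¬z) holds; z holds at every k in [3,3] → satisfied.

Holds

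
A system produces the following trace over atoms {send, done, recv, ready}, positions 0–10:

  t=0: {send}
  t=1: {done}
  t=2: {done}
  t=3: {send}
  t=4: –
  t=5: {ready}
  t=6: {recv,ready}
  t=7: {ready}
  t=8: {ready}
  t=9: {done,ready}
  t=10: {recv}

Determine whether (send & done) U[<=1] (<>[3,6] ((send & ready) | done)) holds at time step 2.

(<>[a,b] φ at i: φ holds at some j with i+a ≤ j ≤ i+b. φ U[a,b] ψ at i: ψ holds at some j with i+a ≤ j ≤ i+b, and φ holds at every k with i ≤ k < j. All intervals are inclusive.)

Need some j in [2,3] with <>[3,6] ((send & ready) | done), and (send & done) at every k in [2,j-1].
  j=2: <>[3,6] ((send & ready) | done) — fails (none in [5,8]).
  j=3: <>[3,6] ((send & ready) | done) holds, but (send & done) fails at k=2 → not this j.
No j in the window works → until fails.

False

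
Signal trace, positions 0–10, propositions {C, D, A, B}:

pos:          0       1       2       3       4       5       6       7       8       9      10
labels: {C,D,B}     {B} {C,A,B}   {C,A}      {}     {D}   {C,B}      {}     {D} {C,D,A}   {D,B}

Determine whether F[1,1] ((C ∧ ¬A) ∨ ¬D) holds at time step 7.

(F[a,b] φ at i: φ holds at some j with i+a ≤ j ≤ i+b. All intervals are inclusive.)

Check ((C ∧ ¬A) ∨ ¬D) at each j in [8,8]:
  j=8: false
No position in the window satisfies it → formula fails.

Does not hold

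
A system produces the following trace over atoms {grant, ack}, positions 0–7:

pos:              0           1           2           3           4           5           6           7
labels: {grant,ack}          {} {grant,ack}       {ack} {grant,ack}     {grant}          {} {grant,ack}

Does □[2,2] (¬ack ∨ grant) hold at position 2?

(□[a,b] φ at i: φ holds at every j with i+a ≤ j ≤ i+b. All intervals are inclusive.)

True

Check (¬ack ∨ grant) at every j in [4,4]:
  j=4: true
All positions satisfy it → formula holds.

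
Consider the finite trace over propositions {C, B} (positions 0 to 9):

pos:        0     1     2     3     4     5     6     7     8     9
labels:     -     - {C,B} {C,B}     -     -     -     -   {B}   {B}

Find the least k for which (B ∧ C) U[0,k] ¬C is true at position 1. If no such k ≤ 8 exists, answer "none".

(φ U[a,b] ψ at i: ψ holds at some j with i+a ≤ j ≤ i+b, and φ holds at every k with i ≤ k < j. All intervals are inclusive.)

Need earliest j ≥ 1 with ¬C, and (B ∧ C) at every k in [1,j-1].
  j=1: rhs holds (empty prefix). k = 0.

0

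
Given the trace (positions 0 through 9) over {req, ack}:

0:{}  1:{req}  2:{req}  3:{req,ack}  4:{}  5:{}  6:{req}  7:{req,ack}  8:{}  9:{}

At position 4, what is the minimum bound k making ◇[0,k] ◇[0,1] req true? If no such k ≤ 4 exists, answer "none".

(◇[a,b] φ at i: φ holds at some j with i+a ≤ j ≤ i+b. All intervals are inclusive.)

Scan j = 4,5,… for ◇[0,1] req:
  j=4: fails
  j=5: holds
First hit at j=5, so smallest k = 5-4 = 1.

1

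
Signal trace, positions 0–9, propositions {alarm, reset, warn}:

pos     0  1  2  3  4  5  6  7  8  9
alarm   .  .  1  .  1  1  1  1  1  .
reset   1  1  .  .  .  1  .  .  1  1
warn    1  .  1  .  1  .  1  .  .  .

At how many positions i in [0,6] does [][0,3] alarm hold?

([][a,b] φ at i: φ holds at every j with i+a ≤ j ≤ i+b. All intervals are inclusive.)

2

Evaluate at each i in [0,6]:
  i=0: ✗ (fails at j=0)
  i=1: ✗ (fails at j=1)
  i=2: ✗ (fails at j=3)
  i=3: ✗ (fails at j=3)
  i=4: ✓ (all of [4,7])
  i=5: ✓ (all of [5,8])
  i=6: ✗ (fails at j=9)
Positions where it holds: {4, 5} → 2.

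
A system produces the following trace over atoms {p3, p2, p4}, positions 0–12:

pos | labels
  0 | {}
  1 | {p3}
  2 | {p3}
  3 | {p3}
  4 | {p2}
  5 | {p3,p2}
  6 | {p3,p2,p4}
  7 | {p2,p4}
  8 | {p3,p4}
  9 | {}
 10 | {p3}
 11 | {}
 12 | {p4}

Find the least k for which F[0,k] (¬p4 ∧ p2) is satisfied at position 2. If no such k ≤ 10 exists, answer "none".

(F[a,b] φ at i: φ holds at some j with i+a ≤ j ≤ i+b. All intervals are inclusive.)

Scan j = 2,3,… for (¬p4 ∧ p2):
  j=2: fails
  j=3: fails
  j=4: holds
First hit at j=4, so smallest k = 4-2 = 2.

2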